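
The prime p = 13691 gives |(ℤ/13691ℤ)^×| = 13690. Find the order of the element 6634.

13690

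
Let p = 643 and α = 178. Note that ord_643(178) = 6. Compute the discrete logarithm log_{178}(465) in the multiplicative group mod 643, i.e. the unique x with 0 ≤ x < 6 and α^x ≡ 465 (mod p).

4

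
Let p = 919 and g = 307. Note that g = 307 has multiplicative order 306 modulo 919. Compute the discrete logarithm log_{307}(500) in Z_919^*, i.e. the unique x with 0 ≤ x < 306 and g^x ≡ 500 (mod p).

Successive powers of 307 modulo 919:
  307^0=1  307^1=307  307^2=511  307^3=647  307^4=125  307^5=696
  307^6=464  307^7=3  307^8=2  307^9=614  307^10=103  307^11=375
  307^12=250  307^13=473  307^14=9  307^15=6  307^16=4  307^17=309
  307^18=206  307^19=750  307^20=500
So 307^20 ≡ 500 (mod 919), giving x = 20.

20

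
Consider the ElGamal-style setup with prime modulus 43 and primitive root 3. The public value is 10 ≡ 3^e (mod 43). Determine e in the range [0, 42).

10

Successive powers of 3 modulo 43:
  3^0=1  3^1=3  3^2=9  3^3=27  3^4=38  3^5=28
  3^6=41  3^7=37  3^8=25  3^9=32  3^10=10
So 3^10 ≡ 10 (mod 43), giving e = 10.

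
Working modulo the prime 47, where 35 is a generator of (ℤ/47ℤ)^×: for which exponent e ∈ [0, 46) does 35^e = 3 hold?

Successive powers of 35 modulo 47:
  35^0=1  35^1=35  35^2=3
So 35^2 ≡ 3 (mod 47), giving e = 2.

2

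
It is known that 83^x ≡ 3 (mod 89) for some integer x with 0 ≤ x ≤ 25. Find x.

13

Compute 83^0 mod 89 = 1, then multiply by 83 repeatedly:
  83^0=1  83^1=83  83^2=36  83^3=51  83^4=50
  83^5=56  83^6=20  83^7=58  83^8=8  83^9=41
  83^10=21  83^11=52  83^12=44  83^13=3
Found 3 at exponent 13.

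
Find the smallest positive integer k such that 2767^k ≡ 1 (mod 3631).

605

The order of 2767 must divide p − 1 = 3630 = 2 · 3 · 5 · 11^2.
Divisors: 1, 2, 3, 5, 6, 10, 11, 15, 22, 30, 33, 55, 66, 110, 121, 165, 242, 330, 363, 605, 726, 1210, 1815, 3630.
Check each in increasing order: 2767^1 ≡ 2767;  2767^2 ≡ 2141;  2767^3 ≡ 1986;  2767^5 ≡ 125;  2767^6 ≡ 930;  2767^10 ≡ 1101;  2767^11 ≡ 58;  2767^15 ≡ 3278;  2767^22 ≡ 3364;  2767^30 ≡ 1155;  2767^33 ≡ 2669;  2767^55 ≡ 2684;  2767^66 ≡ 3170;  2767^110 ≡ 3583;  2767^121 ≡ 847;  2767^165 ≡ 1884;  2767^242 ≡ 2102;  2767^330 ≡ 1969;  2767^363 ≡ 1204;  2767^605 ≡ 1.
Smallest exponent giving 1 is 605.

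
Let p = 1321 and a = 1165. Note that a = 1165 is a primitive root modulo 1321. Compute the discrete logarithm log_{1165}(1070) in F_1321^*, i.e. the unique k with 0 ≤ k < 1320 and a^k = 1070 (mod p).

108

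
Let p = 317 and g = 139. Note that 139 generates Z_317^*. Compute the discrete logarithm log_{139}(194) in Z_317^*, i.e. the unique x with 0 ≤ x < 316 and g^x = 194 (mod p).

Baby-step giant-step with m = ceil(sqrt(316)) = 18.
Baby table (139^j mod 317 for j=0..17):
  0:1  1:139  2:301  3:312  4:256  5:80  6:25  7:305
  8:234  9:192  10:60  11:98  12:308  13:17  14:144  15:45
  16:232  17:231
Giant step factor: 139^(-18) ≡ 286 (mod 317).
Scan 194·286^i mod 317 for i = 0, 1, …:
  i=0: 194   i=1: 9   i=2: 38   i=3: 90
  i=4: 63   i=5: 266   i=6: 313   i=7: 124
  i=8: 277   i=9: 289   i=10: 234
Match at i=10, j=8: x = 10·18 + 8 = 188.

188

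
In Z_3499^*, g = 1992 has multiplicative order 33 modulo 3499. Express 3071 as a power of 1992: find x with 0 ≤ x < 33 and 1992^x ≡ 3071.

Successive powers of 1992 modulo 3499:
  1992^0=1  1992^1=1992  1992^2=198  1992^3=2528  1992^4=715  1992^5=187
  1992^6=1610  1992^7=2036  1992^8=371  1992^9=743  1992^10=3478  1992^11=156
  1992^12=2840  1992^13=2896  1992^14=2480  1992^15=3071
So 1992^15 ≡ 3071 (mod 3499), giving x = 15.

15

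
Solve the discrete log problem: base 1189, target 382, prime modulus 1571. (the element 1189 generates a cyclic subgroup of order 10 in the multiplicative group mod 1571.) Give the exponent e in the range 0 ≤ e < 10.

Successive powers of 1189 modulo 1571:
  1189^0=1  1189^1=1189  1189^2=1392  1189^3=825  1189^4=621  1189^5=1570
  1189^6=382
So 1189^6 ≡ 382 (mod 1571), giving e = 6.

6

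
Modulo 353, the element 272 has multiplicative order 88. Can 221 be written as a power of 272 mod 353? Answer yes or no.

221 ∈ ⟨272⟩ iff 221^88 ≡ 1 (mod 353), since |⟨272⟩| = 88.
221^88 mod 353 = 311.
Since 311 ≠ 1, 221 does not lie in the subgroup.

no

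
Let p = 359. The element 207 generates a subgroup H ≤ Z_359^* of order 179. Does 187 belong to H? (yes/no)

yes

187 ∈ ⟨207⟩ iff 187^179 ≡ 1 (mod 359), since |⟨207⟩| = 179.
187^179 mod 359 = 1.
Since 1 = 1, 187 lies in the subgroup.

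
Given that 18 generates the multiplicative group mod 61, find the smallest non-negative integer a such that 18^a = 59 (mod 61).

Baby-step giant-step with m = ceil(sqrt(60)) = 8.
Baby table (18^j mod 61 for j=0..7):
  0:1  1:18  2:19  3:37  4:56  5:32  6:27  7:59
Giant step factor: 18^(-8) ≡ 22 (mod 61).
Scan 59·22^i mod 61 for i = 0, 1, …:
  i=0: 59
Match at i=0, j=7: a = 0·8 + 7 = 7.

7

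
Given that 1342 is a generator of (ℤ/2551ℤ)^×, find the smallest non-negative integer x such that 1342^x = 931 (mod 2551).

2417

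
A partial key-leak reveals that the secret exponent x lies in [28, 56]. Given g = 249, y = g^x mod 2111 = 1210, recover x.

Compute 249^28 mod 2111 = 548, then multiply by 249 repeatedly:
  249^28=548  249^29=1348  249^30=3  249^31=747  249^32=235
  249^33=1518  249^34=113  249^35=694  249^36=1815  249^37=181
  249^38=738  249^39=105  249^40=813  249^41=1892  249^42=355
  249^43=1844  249^44=1069  249^45=195  249^46=2  249^47=498
  249^48=1564  249^49=1012  249^50=779  249^51=1870  249^52=1210
Found 1210 at exponent 52.

52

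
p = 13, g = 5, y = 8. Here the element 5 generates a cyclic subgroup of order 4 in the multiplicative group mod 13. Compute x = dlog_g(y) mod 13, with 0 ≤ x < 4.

3

Successive powers of 5 modulo 13:
  5^0=1  5^1=5  5^2=12  5^3=8
So 5^3 ≡ 8 (mod 13), giving x = 3.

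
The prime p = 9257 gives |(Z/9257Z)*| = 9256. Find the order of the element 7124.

The order of 7124 must divide p − 1 = 9256 = 2^3 · 13 · 89.
Divisors: 1, 2, 4, 8, 13, 26, 52, 89, 104, 178, 356, 712, 1157, 2314, 4628, 9256.
Check each in increasing order: 7124^1 ≡ 7124;  7124^2 ≡ 4502;  7124^4 ≡ 4431;  7124^8 ≡ 8921;  7124^13 ≡ 2907;  7124^26 ≡ 8265;  7124^52 ≡ 2822;  7124^89 ≡ 1278;  7124^104 ≡ 2664;  7124^178 ≡ 4052;  7124^356 ≡ 6043;  7124^712 ≡ 8241;  7124^1157 ≡ 8160;  7124^2314 ≡ 9256;  7124^4628 ≡ 1.
Smallest exponent giving 1 is 4628.

4628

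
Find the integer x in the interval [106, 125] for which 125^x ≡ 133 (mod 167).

114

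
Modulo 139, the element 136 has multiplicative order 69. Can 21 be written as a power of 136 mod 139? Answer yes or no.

no

21 ∈ ⟨136⟩ iff 21^69 ≡ 1 (mod 139), since |⟨136⟩| = 69.
21^69 mod 139 = 138.
Since 138 ≠ 1, 21 does not lie in the subgroup.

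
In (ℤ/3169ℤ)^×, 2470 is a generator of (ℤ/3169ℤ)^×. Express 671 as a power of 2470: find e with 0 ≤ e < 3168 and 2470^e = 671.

646

Baby-step giant-step with m = ceil(sqrt(3168)) = 57.
Baby table (2470^j mod 3169 for j=0..56):
  0:1  1:2470  2:575  3:538  4:1049  5:1957  6:1065  7:280
  8:758  9:2550  10:1697  11:2172  12:2892  13:314  14:2344  15:3086
  16:975  17:2979  18:2881  19:1665  20:2357  21:337  22:2112  23:466
  24:673  25:1754  26:357  27:808  28:2459  29:1926  30:551  31:1469
  32:3094  33:1721  34:1241  35:847  36:550  37:2168  38:2519  39:1183
  40:192  41:2059  42:2654  43:1888  44:1761  45:1802  46:1664  47:3056
  48:2931  49:1574  50:2586  51:1885  52:689  53:77  54:50  55:3078
  56:229
Giant step factor: 2470^(-57) ≡ 1693 (mod 3169).
Scan 671·1693^i mod 3169 for i = 0, 1, …:
  i=0: 671   i=1: 1501   i=2: 2824   i=3: 2180
  i=4: 2024   i=5: 943   i=6: 2492   i=7: 1017
  i=8: 1014   i=9: 2273   i=10: 1023   i=11: 1665
Match at i=11, j=19: e = 11·57 + 19 = 646.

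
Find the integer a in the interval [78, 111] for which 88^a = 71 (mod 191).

99

Compute 88^78 mod 191 = 130, then multiply by 88 repeatedly:
  88^78=130  88^79=171  88^80=150  88^81=21  88^82=129
  88^83=83  88^84=46  88^85=37  88^86=9  88^87=28
  88^88=172  88^89=47  88^90=125  88^91=113  88^92=12
  88^93=101  88^94=102  88^95=190  88^96=103  88^97=87
  88^98=16  88^99=71
Found 71 at exponent 99.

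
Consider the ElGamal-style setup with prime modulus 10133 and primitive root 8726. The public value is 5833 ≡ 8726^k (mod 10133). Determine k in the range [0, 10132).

2705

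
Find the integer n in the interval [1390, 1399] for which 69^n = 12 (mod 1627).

1397

Compute 69^1390 mod 1627 = 585, then multiply by 69 repeatedly:
  69^1390=585  69^1391=1317  69^1392=1388  69^1393=1406  69^1394=1021
  69^1395=488  69^1396=1132  69^1397=12
Found 12 at exponent 1397.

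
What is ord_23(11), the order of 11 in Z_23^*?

22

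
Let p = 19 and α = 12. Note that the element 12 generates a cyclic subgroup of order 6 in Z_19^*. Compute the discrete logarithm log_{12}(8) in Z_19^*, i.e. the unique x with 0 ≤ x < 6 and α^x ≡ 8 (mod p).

Successive powers of 12 modulo 19:
  12^0=1  12^1=12  12^2=11  12^3=18  12^4=7  12^5=8
So 12^5 ≡ 8 (mod 19), giving x = 5.

5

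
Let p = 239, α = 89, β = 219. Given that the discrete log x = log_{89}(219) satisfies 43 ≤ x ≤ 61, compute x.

55

Compute 89^43 mod 239 = 214, then multiply by 89 repeatedly:
  89^43=214  89^44=165  89^45=106  89^46=113  89^47=19
  89^48=18  89^49=168  89^50=134  89^51=215  89^52=15
  89^53=140  89^54=32  89^55=219
Found 219 at exponent 55.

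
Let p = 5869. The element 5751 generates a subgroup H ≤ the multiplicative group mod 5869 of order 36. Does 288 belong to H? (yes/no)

yes

288 ∈ ⟨5751⟩ iff 288^36 ≡ 1 (mod 5869), since |⟨5751⟩| = 36.
288^36 mod 5869 = 1.
Since 1 = 1, 288 lies in the subgroup.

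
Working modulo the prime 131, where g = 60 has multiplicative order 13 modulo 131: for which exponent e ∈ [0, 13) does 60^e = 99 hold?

Successive powers of 60 modulo 131:
  60^0=1  60^1=60  60^2=63  60^3=112  60^4=39  60^5=113
  60^6=99
So 60^6 ≡ 99 (mod 131), giving e = 6.

6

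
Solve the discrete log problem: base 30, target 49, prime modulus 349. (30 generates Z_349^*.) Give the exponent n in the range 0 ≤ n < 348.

130

Baby-step giant-step with m = ceil(sqrt(348)) = 19.
Baby table (30^j mod 349 for j=0..18):
  0:1  1:30  2:202  3:127  4:320  5:177  6:75  7:156
  8:143  9:102  10:268  11:13  12:41  13:183  14:255  15:321
  16:207  17:277  18:283
Giant step factor: 30^(-19) ≡ 199 (mod 349).
Scan 49·199^i mod 349 for i = 0, 1, …:
  i=0: 49   i=1: 328   i=2: 9   i=3: 46
  i=4: 80   i=5: 215   i=6: 207
Match at i=6, j=16: n = 6·19 + 16 = 130.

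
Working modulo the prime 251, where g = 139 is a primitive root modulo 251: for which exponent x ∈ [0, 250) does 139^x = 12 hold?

Baby-step giant-step with m = ceil(sqrt(250)) = 16.
Baby table (139^j mod 251 for j=0..15):
  0:1  1:139  2:245  3:170  4:36  5:235  6:35  7:96
  8:41  9:177  10:5  11:193  12:221  13:97  14:180  15:171
Giant step factor: 139^(-16) ≡ 142 (mod 251).
Scan 12·142^i mod 251 for i = 0, 1, …:
  i=0: 12   i=1: 198   i=2: 4   i=3: 66
  i=4: 85   i=5: 22   i=6: 112   i=7: 91
  i=8: 121   i=9: 114   i=10: 124   i=11: 38
  i=12: 125   i=13: 180
Match at i=13, j=14: x = 13·16 + 14 = 222.

222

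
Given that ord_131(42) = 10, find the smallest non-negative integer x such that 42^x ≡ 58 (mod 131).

8

Successive powers of 42 modulo 131:
  42^0=1  42^1=42  42^2=61  42^3=73  42^4=53  42^5=130
  42^6=89  42^7=70  42^8=58
So 42^8 ≡ 58 (mod 131), giving x = 8.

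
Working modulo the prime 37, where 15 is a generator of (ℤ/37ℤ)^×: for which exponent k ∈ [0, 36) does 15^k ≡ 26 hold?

12

Successive powers of 15 modulo 37:
  15^0=1  15^1=15  15^2=3  15^3=8  15^4=9  15^5=24
  15^6=27  15^7=35  15^8=7  15^9=31  15^10=21  15^11=19
  15^12=26
So 15^12 ≡ 26 (mod 37), giving k = 12.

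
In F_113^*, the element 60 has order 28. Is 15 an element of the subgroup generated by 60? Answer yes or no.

yes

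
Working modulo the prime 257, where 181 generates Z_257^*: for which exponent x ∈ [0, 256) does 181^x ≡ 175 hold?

159

Baby-step giant-step with m = ceil(sqrt(256)) = 16.
Baby table (181^j mod 257 for j=0..15):
  0:1  1:181  2:122  3:237  4:235  5:130  6:143  7:183
  8:227  9:224  10:195  11:86  12:146  13:212  14:79  15:164
Giant step factor: 181^(-16) ≡ 2 (mod 257).
Scan 175·2^i mod 257 for i = 0, 1, …:
  i=0: 175   i=1: 93   i=2: 186   i=3: 115
  i=4: 230   i=5: 203   i=6: 149   i=7: 41
  i=8: 82   i=9: 164
Match at i=9, j=15: x = 9·16 + 15 = 159.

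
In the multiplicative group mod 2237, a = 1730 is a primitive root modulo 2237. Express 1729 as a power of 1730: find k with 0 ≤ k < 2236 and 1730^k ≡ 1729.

Baby-step giant-step with m = ceil(sqrt(2236)) = 48.
Baby table (1730^j mod 2237 for j=0..47):
  0:1  1:1730  2:2031  3:1540  4:2170  5:414  6:380  7:1959
  8:15  9:1343  10:1384  11:730  12:1232  13:1736  14:1226  15:304
  16:225  17:12  18:627  19:2002  20:584  21:1433  22:494  23:86
  24:1138  25:180  26:457  27:949  28:2049  29:1362  30:699  31:1290
  32:1411  33:463  34:144  35:813  36:1654  37:297  38:1537  39:1454
  40:1032  41:234  42:2160  43:1010  44:203  45:2218  46:685  47:1677
Giant step factor: 1730^(-48) ≡ 2212 (mod 2237).
Scan 1729·2212^i mod 2237 for i = 0, 1, …:
  i=0: 1729   i=1: 1515   i=2: 154   i=3: 624
  i=4: 59   i=5: 762   i=6: 1083   i=7: 2006
  i=8: 1301   i=9: 1030     …   i=19: 1199
  i=20: 1343
Match at i=20, j=9: k = 20·48 + 9 = 969.

969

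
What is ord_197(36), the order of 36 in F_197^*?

7

The order of 36 must divide p − 1 = 196 = 2^2 · 7^2.
Divisors: 1, 2, 4, 7, 14, 28, 49, 98, 196.
Check each in increasing order: 36^1 ≡ 36;  36^2 ≡ 114;  36^4 ≡ 191;  36^7 ≡ 1.
Smallest exponent giving 1 is 7.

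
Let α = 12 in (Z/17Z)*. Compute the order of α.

The order of 12 must divide p − 1 = 16 = 2^4.
Divisors: 1, 2, 4, 8, 16.
Check each in increasing order: 12^1 ≡ 12;  12^2 ≡ 8;  12^4 ≡ 13;  12^8 ≡ 16;  12^16 ≡ 1.
Smallest exponent giving 1 is 16.

16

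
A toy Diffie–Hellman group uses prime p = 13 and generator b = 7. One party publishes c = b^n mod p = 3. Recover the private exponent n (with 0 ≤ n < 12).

8

Successive powers of 7 modulo 13:
  7^0=1  7^1=7  7^2=10  7^3=5  7^4=9  7^5=11
  7^6=12  7^7=6  7^8=3
So 7^8 ≡ 3 (mod 13), giving n = 8.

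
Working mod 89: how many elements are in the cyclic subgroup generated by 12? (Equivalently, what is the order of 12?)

8

The order of 12 must divide p − 1 = 88 = 2^3 · 11.
Divisors: 1, 2, 4, 8, 11, 22, 44, 88.
Check each in increasing order: 12^1 ≡ 12;  12^2 ≡ 55;  12^4 ≡ 88;  12^8 ≡ 1.
Smallest exponent giving 1 is 8.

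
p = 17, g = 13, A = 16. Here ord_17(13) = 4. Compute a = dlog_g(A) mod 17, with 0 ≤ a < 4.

Successive powers of 13 modulo 17:
  13^0=1  13^1=13  13^2=16
So 13^2 ≡ 16 (mod 17), giving a = 2.

2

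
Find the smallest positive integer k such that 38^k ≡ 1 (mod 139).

69

The order of 38 must divide p − 1 = 138 = 2 · 3 · 23.
Divisors: 1, 2, 3, 6, 23, 46, 69, 138.
Check each in increasing order: 38^1 ≡ 38;  38^2 ≡ 54;  38^3 ≡ 106;  38^6 ≡ 116;  38^23 ≡ 96;  38^46 ≡ 42;  38^69 ≡ 1.
Smallest exponent giving 1 is 69.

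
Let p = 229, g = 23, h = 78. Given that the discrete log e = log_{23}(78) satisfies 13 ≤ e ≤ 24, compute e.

Compute 23^13 mod 229 = 163, then multiply by 23 repeatedly:
  23^13=163  23^14=85  23^15=123  23^16=81  23^17=31
  23^18=26  23^19=140  23^20=14  23^21=93  23^22=78
Found 78 at exponent 22.

22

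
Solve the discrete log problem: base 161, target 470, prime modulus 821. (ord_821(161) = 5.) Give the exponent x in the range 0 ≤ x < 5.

2

Successive powers of 161 modulo 821:
  161^0=1  161^1=161  161^2=470
So 161^2 ≡ 470 (mod 821), giving x = 2.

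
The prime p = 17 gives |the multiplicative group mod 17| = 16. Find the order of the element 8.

8

The order of 8 must divide p − 1 = 16 = 2^4.
Divisors: 1, 2, 4, 8, 16.
Check each in increasing order: 8^1 ≡ 8;  8^2 ≡ 13;  8^4 ≡ 16;  8^8 ≡ 1.
Smallest exponent giving 1 is 8.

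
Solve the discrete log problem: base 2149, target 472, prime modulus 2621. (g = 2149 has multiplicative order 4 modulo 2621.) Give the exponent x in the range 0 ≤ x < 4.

Successive powers of 2149 modulo 2621:
  2149^0=1  2149^1=2149  2149^2=2620  2149^3=472
So 2149^3 ≡ 472 (mod 2621), giving x = 3.

3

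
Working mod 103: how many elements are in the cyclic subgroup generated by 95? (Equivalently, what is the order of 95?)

The order of 95 must divide p − 1 = 102 = 2 · 3 · 17.
Divisors: 1, 2, 3, 6, 17, 34, 51, 102.
Check each in increasing order: 95^1 ≡ 95;  95^2 ≡ 64;  95^3 ≡ 3;  95^6 ≡ 9;  95^17 ≡ 102;  95^34 ≡ 1.
Smallest exponent giving 1 is 34.

34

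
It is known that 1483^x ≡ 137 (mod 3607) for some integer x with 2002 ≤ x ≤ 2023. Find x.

2021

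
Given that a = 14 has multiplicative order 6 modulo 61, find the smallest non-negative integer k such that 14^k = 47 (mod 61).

4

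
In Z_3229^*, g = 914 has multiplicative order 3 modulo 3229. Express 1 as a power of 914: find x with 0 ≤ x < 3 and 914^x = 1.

0

Successive powers of 914 modulo 3229:
  914^0=1
So 914^0 ≡ 1 (mod 3229), giving x = 0.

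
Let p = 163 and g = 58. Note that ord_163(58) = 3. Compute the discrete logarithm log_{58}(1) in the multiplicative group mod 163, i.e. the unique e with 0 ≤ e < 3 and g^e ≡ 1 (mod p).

Successive powers of 58 modulo 163:
  58^0=1
So 58^0 ≡ 1 (mod 163), giving e = 0.

0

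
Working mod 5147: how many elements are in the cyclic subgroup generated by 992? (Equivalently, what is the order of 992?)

2573

The order of 992 must divide p − 1 = 5146 = 2 · 31 · 83.
Divisors: 1, 2, 31, 62, 83, 166, 2573, 5146.
Check each in increasing order: 992^1 ≡ 992;  992^2 ≡ 987;  992^31 ≡ 4918;  992^62 ≡ 971;  992^83 ≡ 3047;  992^166 ≡ 4168;  992^2573 ≡ 1.
Smallest exponent giving 1 is 2573.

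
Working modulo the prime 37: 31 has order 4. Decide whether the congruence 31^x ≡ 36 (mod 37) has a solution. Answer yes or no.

36 ∈ ⟨31⟩ iff 36^4 ≡ 1 (mod 37), since |⟨31⟩| = 4.
36^4 mod 37 = 1.
Since 1 = 1, 36 lies in the subgroup.

yes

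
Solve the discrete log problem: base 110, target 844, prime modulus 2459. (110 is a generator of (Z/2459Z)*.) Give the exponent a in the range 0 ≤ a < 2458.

1878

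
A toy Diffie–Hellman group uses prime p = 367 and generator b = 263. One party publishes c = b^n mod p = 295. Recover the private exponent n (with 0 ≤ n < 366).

123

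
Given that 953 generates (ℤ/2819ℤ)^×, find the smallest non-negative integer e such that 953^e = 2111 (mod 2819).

Baby-step giant-step with m = ceil(sqrt(2818)) = 54.
Baby table (953^j mod 2819 for j=0..53):
  0:1  1:953  2:491  3:2788  4:1466  5:1693  6:961  7:2477
  8:1078  9:1218  10:2145  11:410  12:1708  13:1161  14:1385  15:613
  16:656  17:2169  18:730  19:2216  20:417  21:2741  22:1779  23:1168
  24:2418  25:1231  26:439  27:1155  28:1305  29:486  30:842  31:1830
  32:1848  33:2088  34:2469  35:1911  36:109  37:2393  38:2777  39:2259
  40:1930  41:1302  42:446  43:2188  44:1923  45:269  46:2647  47:2405
  48:118  49:2513  50:1558  51:1980  52:1029  53:2444
Giant step factor: 953^(-54) ≡ 1003 (mod 2819).
Scan 2111·1003^i mod 2819 for i = 0, 1, …:
  i=0: 2111   i=1: 264   i=2: 2625   i=3: 2748
  i=4: 2081   i=5: 1183   i=6: 2569   i=7: 141
  i=8: 473   i=9: 827     …   i=14: 605
  i=15: 730
Match at i=15, j=18: e = 15·54 + 18 = 828.

828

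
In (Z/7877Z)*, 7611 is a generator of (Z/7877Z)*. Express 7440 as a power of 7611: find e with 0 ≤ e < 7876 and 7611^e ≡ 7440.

7065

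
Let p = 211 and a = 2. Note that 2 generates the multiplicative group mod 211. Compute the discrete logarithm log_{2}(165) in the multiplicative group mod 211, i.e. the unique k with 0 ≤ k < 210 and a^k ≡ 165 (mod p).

Baby-step giant-step with m = ceil(sqrt(210)) = 15.
Baby table (2^j mod 211 for j=0..14):
  0:1  1:2  2:4  3:8  4:16  5:32  6:64  7:128
  8:45  9:90  10:180  11:149  12:87  13:174  14:137
Giant step factor: 2^(-15) ≡ 67 (mod 211).
Scan 165·67^i mod 211 for i = 0, 1, …:
  i=0: 165   i=1: 83   i=2: 75   i=3: 172
  i=4: 130   i=5: 59   i=6: 155   i=7: 46
  i=8: 128
Match at i=8, j=7: k = 8·15 + 7 = 127.

127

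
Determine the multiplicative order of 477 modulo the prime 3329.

1664

The order of 477 must divide p − 1 = 3328 = 2^8 · 13.
Divisors: 1, 2, 4, 8, 13, 16, 26, 32, 52, 64, 104, 128, 208, 256, 416, 832, 1664, 3328.
Check each in increasing order: 477^1 ≡ 477;  477^2 ≡ 1157;  477^4 ≡ 391;  477^8 ≡ 3076;  477^13 ≡ 2304;  477^16 ≡ 758;  477^26 ≡ 1990;  477^32 ≡ 1976;  477^52 ≡ 1919;  477^64 ≡ 2988;  477^104 ≡ 687;  477^128 ≡ 3095;  477^208 ≡ 2580;  477^256 ≡ 1492;  477^416 ≡ 1729;  477^832 ≡ 3328;  477^1664 ≡ 1.
Smallest exponent giving 1 is 1664.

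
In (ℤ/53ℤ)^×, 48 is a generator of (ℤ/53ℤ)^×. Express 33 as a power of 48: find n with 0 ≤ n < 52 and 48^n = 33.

11

Baby-step giant-step with m = ceil(sqrt(52)) = 8.
Baby table (48^j mod 53 for j=0..7):
  0:1  1:48  2:25  3:34  4:42  5:2  6:43  7:50
Giant step factor: 48^(-8) ≡ 46 (mod 53).
Scan 33·46^i mod 53 for i = 0, 1, …:
  i=0: 33   i=1: 34
Match at i=1, j=3: n = 1·8 + 3 = 11.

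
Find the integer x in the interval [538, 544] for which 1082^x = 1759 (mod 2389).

543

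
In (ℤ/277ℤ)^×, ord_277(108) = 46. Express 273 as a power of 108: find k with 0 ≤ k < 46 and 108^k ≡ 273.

42

Baby-step giant-step with m = ceil(sqrt(46)) = 7.
Baby table (108^j mod 277 for j=0..6):
  0:1  1:108  2:30  3:193  4:69  5:250  6:131
Giant step factor: 108^(-7) ≡ 66 (mod 277).
Scan 273·66^i mod 277 for i = 0, 1, …:
  i=0: 273   i=1: 13   i=2: 27   i=3: 120
  i=4: 164   i=5: 21   i=6: 1
Match at i=6, j=0: k = 6·7 + 0 = 42.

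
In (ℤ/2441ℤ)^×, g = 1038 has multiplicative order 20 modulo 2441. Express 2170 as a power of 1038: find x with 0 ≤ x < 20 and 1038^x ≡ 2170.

17

Successive powers of 1038 modulo 2441:
  1038^0=1  1038^1=1038  1038^2=963  1038^3=1225  1038^4=2230  1038^5=672
  1038^6=1851  1038^7=271  1038^8=583  1038^9=2227  1038^10=2440  1038^11=1403
  1038^12=1478  1038^13=1216  1038^14=211  1038^15=1769  1038^16=590  1038^17=2170
So 1038^17 ≡ 2170 (mod 2441), giving x = 17.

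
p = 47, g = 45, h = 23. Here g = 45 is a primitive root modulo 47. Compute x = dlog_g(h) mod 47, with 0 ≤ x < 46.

Baby-step giant-step with m = ceil(sqrt(46)) = 7.
Baby table (45^j mod 47 for j=0..6):
  0:1  1:45  2:4  3:39  4:16  5:15  6:17
Giant step factor: 45^(-7) ≡ 29 (mod 47).
Scan 23·29^i mod 47 for i = 0, 1, …:
  i=0: 23   i=1: 9   i=2: 26   i=3: 2
  i=4: 11   i=5: 37   i=6: 39
Match at i=6, j=3: x = 6·7 + 3 = 45.

45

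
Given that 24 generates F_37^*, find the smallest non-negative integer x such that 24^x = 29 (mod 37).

Successive powers of 24 modulo 37:
  24^0=1  24^1=24  24^2=21  24^3=23  24^4=34  24^5=2
  24^6=11  24^7=5  24^8=9  24^9=31  24^10=4  24^11=22
  24^12=10  24^13=18  24^14=25  24^15=8  24^16=7  24^17=20
  24^18=36  24^19=13  24^20=16  24^21=14  24^22=3  24^23=35
  24^24=26  24^25=32  24^26=28  24^27=6  24^28=33  24^29=15
  24^30=27  24^31=19  24^32=12  24^33=29
So 24^33 ≡ 29 (mod 37), giving x = 33.

33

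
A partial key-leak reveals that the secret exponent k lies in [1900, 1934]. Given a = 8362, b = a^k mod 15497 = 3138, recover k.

1908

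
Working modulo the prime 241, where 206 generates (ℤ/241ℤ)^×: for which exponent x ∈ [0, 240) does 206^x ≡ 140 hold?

Baby-step giant-step with m = ceil(sqrt(240)) = 16.
Baby table (206^j mod 241 for j=0..15):
  0:1  1:206  2:20  3:23  4:159  5:219  6:47  7:42
  8:217  9:117  10:2  11:171  12:40  13:46  14:77  15:197
Giant step factor: 206^(-16) ≡ 100 (mod 241).
Scan 140·100^i mod 241 for i = 0, 1, …:
  i=0: 140   i=1: 22   i=2: 31   i=3: 208
  i=4: 74   i=5: 170   i=6: 130   i=7: 227
  i=8: 46
Match at i=8, j=13: x = 8·16 + 13 = 141.

141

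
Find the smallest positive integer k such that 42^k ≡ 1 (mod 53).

The order of 42 must divide p − 1 = 52 = 2^2 · 13.
Divisors: 1, 2, 4, 13, 26, 52.
Check each in increasing order: 42^1 ≡ 42;  42^2 ≡ 15;  42^4 ≡ 13;  42^13 ≡ 1.
Smallest exponent giving 1 is 13.

13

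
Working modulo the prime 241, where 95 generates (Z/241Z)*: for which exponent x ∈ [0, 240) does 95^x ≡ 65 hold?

Baby-step giant-step with m = ceil(sqrt(240)) = 16.
Baby table (95^j mod 241 for j=0..15):
  0:1  1:95  2:108  3:138  4:96  5:203  6:5  7:234
  8:58  9:208  10:239  11:51  12:25  13:206  14:49  15:76
Giant step factor: 95^(-16) ≡ 24 (mod 241).
Scan 65·24^i mod 241 for i = 0, 1, …:
  i=0: 65   i=1: 114   i=2: 85   i=3: 112
  i=4: 37   i=5: 165   i=6: 104   i=7: 86
  i=8: 136   i=9: 131   i=10: 11   i=11: 23
  i=12: 70   i=13: 234
Match at i=13, j=7: x = 13·16 + 7 = 215.

215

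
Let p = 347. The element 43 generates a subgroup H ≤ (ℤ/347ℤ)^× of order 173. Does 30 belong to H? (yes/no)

yes

30 ∈ ⟨43⟩ iff 30^173 ≡ 1 (mod 347), since |⟨43⟩| = 173.
30^173 mod 347 = 1.
Since 1 = 1, 30 lies in the subgroup.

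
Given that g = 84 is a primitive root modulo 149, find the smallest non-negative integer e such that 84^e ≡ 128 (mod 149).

Baby-step giant-step with m = ceil(sqrt(148)) = 13.
Baby table (84^j mod 149 for j=0..12):
  0:1  1:84  2:53  3:131  4:127  5:89  6:26  7:98
  8:37  9:128  10:24  11:79  12:80
Giant step factor: 84^(-13) ≡ 10 (mod 149).
Scan 128·10^i mod 149 for i = 0, 1, …:
  i=0: 128
Match at i=0, j=9: e = 0·13 + 9 = 9.

9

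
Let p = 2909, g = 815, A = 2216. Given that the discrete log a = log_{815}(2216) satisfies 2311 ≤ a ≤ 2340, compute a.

2330

Compute 815^2311 mod 2909 = 1707, then multiply by 815 repeatedly:
  815^2311=1707  815^2312=703  815^2313=2781  815^2314=404  815^2315=543
  815^2316=377  815^2317=1810  815^2318=287  815^2319=1185  815^2320=2896
  815^2321=1041  815^2322=1896  815^2323=561  815^2324=502  815^2325=1870
  815^2326=2643  815^2327=1385  815^2328=83  815^2329=738  815^2330=2216
Found 2216 at exponent 2330.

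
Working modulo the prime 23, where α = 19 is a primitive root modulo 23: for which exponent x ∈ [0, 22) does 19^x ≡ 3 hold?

Successive powers of 19 modulo 23:
  19^0=1  19^1=19  19^2=16  19^3=5  19^4=3
So 19^4 ≡ 3 (mod 23), giving x = 4.

4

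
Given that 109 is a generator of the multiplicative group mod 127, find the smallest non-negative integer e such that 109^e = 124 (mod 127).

86

Baby-step giant-step with m = ceil(sqrt(126)) = 12.
Baby table (109^j mod 127 for j=0..11):
  0:1  1:109  2:70  3:10  4:74  5:65  6:100  7:105
  8:15  9:111  10:34  11:23
Giant step factor: 109^(-12) ≡ 50 (mod 127).
Scan 124·50^i mod 127 for i = 0, 1, …:
  i=0: 124   i=1: 104   i=2: 120   i=3: 31
  i=4: 26   i=5: 30   i=6: 103   i=7: 70
Match at i=7, j=2: e = 7·12 + 2 = 86.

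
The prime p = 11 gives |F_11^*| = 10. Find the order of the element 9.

The order of 9 must divide p − 1 = 10 = 2 · 5.
Divisors: 1, 2, 5, 10.
Check each in increasing order: 9^1 ≡ 9;  9^2 ≡ 4;  9^5 ≡ 1.
Smallest exponent giving 1 is 5.

5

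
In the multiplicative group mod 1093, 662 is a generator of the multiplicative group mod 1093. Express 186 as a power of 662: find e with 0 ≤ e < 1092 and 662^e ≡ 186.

Baby-step giant-step with m = ceil(sqrt(1092)) = 34.
Baby table (662^j mod 1093 for j=0..33):
  0:1  1:662  2:1044  3:352  4:215  5:240  6:395  7:263
  8:319  9:229  10:764  11:802  12:819  13:50  14:310  15:829
  16:112  17:913  18:1070  19:76  20:34  21:648  22:520  23:1038
  24:752  25:509  26:314  27:198  28:1009  29:135  30:837  31:1036
  32:521  33:607
Giant step factor: 662^(-34) ≡ 440 (mod 1093).
Scan 186·440^i mod 1093 for i = 0, 1, …:
  i=0: 186   i=1: 958   i=2: 715   i=3: 909
  i=4: 1015   i=5: 656   i=6: 88   i=7: 465
  i=8: 209   i=9: 148     …   i=16: 370
  i=17: 1036
Match at i=17, j=31: e = 17·34 + 31 = 609.

609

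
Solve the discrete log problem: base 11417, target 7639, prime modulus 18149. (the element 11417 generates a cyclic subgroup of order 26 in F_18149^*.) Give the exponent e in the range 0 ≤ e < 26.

5

Successive powers of 11417 modulo 18149:
  11417^0=1  11417^1=11417  11417^2=1771  11417^3=1521  11417^4=14813  11417^5=7639
So 11417^5 ≡ 7639 (mod 18149), giving e = 5.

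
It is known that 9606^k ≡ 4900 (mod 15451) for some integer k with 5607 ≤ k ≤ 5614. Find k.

5614

Compute 9606^5607 mod 15451 = 2637, then multiply by 9606 repeatedly:
  9606^5607=2637  9606^5608=6833  9606^5609=1950  9606^5610=5088  9606^5611=3815
  9606^5612=12569  9606^5613=3700  9606^5614=4900
Found 4900 at exponent 5614.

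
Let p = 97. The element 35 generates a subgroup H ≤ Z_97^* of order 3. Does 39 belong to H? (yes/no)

⟨35⟩ has order 3; its elements mod 97 are {1, 35, 61}.
39 is not in this set.

no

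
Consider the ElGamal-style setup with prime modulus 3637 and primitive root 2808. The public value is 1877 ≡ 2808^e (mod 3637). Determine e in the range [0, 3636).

Baby-step giant-step with m = ceil(sqrt(3636)) = 61.
Baby table (2808^j mod 3637 for j=0..60):
  0:1  1:2808  2:3485  3:2350  4:1282  5:2863  6:1534  7:1264
  8:3237  9:633  10:2608  11:1983  12:17  13:455  14:1053  15:3580
  16:3609  17:1390  18:619  19:3303  20:474  21:3487  22:692  23:978
  24:289  25:461  26:3353  27:2668  28:3161  29:1808  30:3249  31:1596
  32:784  33:1087  34:853  35:2078  36:1276  37:563  38:2446  39:1712
  40:2819  41:1640  42:678  43:1673  44:2417  45:294  46:3590  47:2593
  48:3507  49:2297  50:1575  51:8  52:642  53:2421  54:615  55:2982
  56:1082  57:1361  58:2838  59:437  60:1427
Giant step factor: 2808^(-61) ≡ 3208 (mod 3637).
Scan 1877·3208^i mod 3637 for i = 0, 1, …:
  i=0: 1877   i=1: 2181   i=2: 2697   i=3: 3190
  i=4: 2639   i=5: 2613   i=6: 2856   i=7: 445
  i=8: 1856   i=9: 279     …   i=16: 1283
  i=17: 2417
Match at i=17, j=44: e = 17·61 + 44 = 1081.

1081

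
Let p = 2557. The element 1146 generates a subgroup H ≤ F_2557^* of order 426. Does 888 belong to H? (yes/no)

888 ∈ ⟨1146⟩ iff 888^426 ≡ 1 (mod 2557), since |⟨1146⟩| = 426.
888^426 mod 2557 = 2556.
Since 2556 ≠ 1, 888 does not lie in the subgroup.

no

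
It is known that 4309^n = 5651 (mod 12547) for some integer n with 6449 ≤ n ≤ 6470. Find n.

6456

Compute 4309^6449 mod 12547 = 10185, then multiply by 4309 repeatedly:
  4309^6449=10185  4309^6450=10306  4309^6451=4721  4309^6452=4102  4309^6453=9342
  4309^6454=3902  4309^6455=738  4309^6456=5651
Found 5651 at exponent 6456.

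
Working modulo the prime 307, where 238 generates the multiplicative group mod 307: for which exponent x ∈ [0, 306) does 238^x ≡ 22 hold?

Baby-step giant-step with m = ceil(sqrt(306)) = 18.
Baby table (238^j mod 307 for j=0..17):
  0:1  1:238  2:156  3:288  4:83  5:106  6:54  7:265
  8:135  9:202  10:184  11:198  12:153  13:188  14:229  15:163
  16:112  17:254
Giant step factor: 238^(-18) ≡ 216 (mod 307).
Scan 22·216^i mod 307 for i = 0, 1, …:
  i=0: 22   i=1: 147   i=2: 131   i=3: 52
  i=4: 180   i=5: 198
Match at i=5, j=11: x = 5·18 + 11 = 101.

101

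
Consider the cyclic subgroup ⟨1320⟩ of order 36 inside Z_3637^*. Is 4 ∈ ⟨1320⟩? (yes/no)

4 ∈ ⟨1320⟩ iff 4^36 ≡ 1 (mod 3637), since |⟨1320⟩| = 36.
4^36 mod 3637 = 904.
Since 904 ≠ 1, 4 does not lie in the subgroup.

no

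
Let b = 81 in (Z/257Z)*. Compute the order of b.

The order of 81 must divide p − 1 = 256 = 2^8.
Divisors: 1, 2, 4, 8, 16, 32, 64, 128, 256.
Check each in increasing order: 81^1 ≡ 81;  81^2 ≡ 136;  81^4 ≡ 249;  81^8 ≡ 64;  81^16 ≡ 241;  81^32 ≡ 256;  81^64 ≡ 1.
Smallest exponent giving 1 is 64.

64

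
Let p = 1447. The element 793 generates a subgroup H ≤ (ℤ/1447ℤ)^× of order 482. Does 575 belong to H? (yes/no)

yes

575 ∈ ⟨793⟩ iff 575^482 ≡ 1 (mod 1447), since |⟨793⟩| = 482.
575^482 mod 1447 = 1.
Since 1 = 1, 575 lies in the subgroup.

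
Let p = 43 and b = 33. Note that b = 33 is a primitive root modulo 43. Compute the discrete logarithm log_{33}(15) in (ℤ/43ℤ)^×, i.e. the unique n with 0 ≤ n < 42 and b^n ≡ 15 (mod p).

Baby-step giant-step with m = ceil(sqrt(42)) = 7.
Baby table (33^j mod 43 for j=0..6):
  0:1  1:33  2:14  3:32  4:24  5:18  6:35
Giant step factor: 33^(-7) ≡ 7 (mod 43).
Scan 15·7^i mod 43 for i = 0, 1, …:
  i=0: 15   i=1: 19   i=2: 4   i=3: 28
  i=4: 24
Match at i=4, j=4: n = 4·7 + 4 = 32.

32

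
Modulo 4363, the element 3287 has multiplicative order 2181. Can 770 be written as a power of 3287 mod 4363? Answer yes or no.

no

770 ∈ ⟨3287⟩ iff 770^2181 ≡ 1 (mod 4363), since |⟨3287⟩| = 2181.
770^2181 mod 4363 = 4362.
Since 4362 ≠ 1, 770 does not lie in the subgroup.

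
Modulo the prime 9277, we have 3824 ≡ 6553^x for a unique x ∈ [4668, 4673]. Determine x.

4673

Compute 6553^4668 mod 9277 = 9056, then multiply by 6553 repeatedly:
  6553^4668=9056  6553^4669=8276  6553^4670=8563  6553^4671=6043  6553^4672=5543
  6553^4673=3824
Found 3824 at exponent 4673.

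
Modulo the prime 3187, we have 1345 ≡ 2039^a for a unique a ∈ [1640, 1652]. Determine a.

Compute 2039^1640 mod 3187 = 1584, then multiply by 2039 repeatedly:
  2039^1640=1584  2039^1641=1345
Found 1345 at exponent 1641.

1641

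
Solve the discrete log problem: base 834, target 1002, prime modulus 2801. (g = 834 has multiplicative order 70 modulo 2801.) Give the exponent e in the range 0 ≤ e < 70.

Successive powers of 834 modulo 2801:
  834^0=1  834^1=834  834^2=908  834^3=1002
So 834^3 ≡ 1002 (mod 2801), giving e = 3.

3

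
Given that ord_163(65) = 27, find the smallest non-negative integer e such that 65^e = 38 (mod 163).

24

Successive powers of 65 modulo 163:
  65^0=1  65^1=65  65^2=150  65^3=133  65^4=6  65^5=64
  65^6=85  65^7=146  65^8=36  65^9=58  65^10=21  65^11=61
  65^12=53  65^13=22  65^14=126  65^15=40  65^16=155  65^17=132
  65^18=104  65^19=77  65^20=115  65^21=140  65^22=135  65^23=136
  65^24=38
So 65^24 ≡ 38 (mod 163), giving e = 24.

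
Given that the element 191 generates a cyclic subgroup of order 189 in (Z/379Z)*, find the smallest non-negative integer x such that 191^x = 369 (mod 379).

Baby-step giant-step with m = ceil(sqrt(189)) = 14.
Baby table (191^j mod 379 for j=0..13):
  0:1  1:191  2:97  3:335  4:313  5:280  6:41  7:251
  8:187  9:91  10:326  11:110  12:165  13:58
Giant step factor: 191^(-14) ≡ 61 (mod 379).
Scan 369·61^i mod 379 for i = 0, 1, …:
  i=0: 369   i=1: 148   i=2: 311   i=3: 21
  i=4: 144   i=5: 67   i=6: 297   i=7: 304
  i=8: 352   i=9: 248   i=10: 347   i=11: 322
  i=12: 313
Match at i=12, j=4: x = 12·14 + 4 = 172.

172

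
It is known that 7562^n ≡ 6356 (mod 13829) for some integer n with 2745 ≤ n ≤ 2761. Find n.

2758

Compute 7562^2745 mod 13829 = 10493, then multiply by 7562 repeatedly:
  7562^2745=10493  7562^2746=11093  7562^2747=12381  7562^2748=2792  7562^2749=10050
  7562^2750=7745  7562^2751=1875  7562^2752=4025  7562^2753=13250  7562^2754=5395
  7562^2755=1440  7562^2756=5857  7562^2757=10176  7562^2758=6356
Found 6356 at exponent 2758.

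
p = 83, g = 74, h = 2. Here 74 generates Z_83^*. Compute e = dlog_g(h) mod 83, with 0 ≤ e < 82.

Baby-step giant-step with m = ceil(sqrt(82)) = 10.
Baby table (74^j mod 83 for j=0..9):
  0:1  1:74  2:81  3:18  4:4  5:47  6:75  7:72
  8:16  9:22
Giant step factor: 74^(-10) ≡ 70 (mod 83).
Scan 2·70^i mod 83 for i = 0, 1, …:
  i=0: 2   i=1: 57   i=2: 6   i=3: 5
  i=4: 18
Match at i=4, j=3: e = 4·10 + 3 = 43.

43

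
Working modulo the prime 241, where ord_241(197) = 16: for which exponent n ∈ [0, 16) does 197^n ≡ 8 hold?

2

Successive powers of 197 modulo 241:
  197^0=1  197^1=197  197^2=8
So 197^2 ≡ 8 (mod 241), giving n = 2.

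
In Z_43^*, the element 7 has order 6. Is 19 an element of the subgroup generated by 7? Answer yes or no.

no

19 ∈ ⟨7⟩ iff 19^6 ≡ 1 (mod 43), since |⟨7⟩| = 6.
19^6 mod 43 = 11.
Since 11 ≠ 1, 19 does not lie in the subgroup.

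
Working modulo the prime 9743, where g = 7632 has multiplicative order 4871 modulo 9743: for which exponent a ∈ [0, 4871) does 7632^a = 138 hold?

4334

Baby-step giant-step with m = ceil(sqrt(4871)) = 70.
Baby table (7632^j mod 9743 for j=0..69):
  0:1  1:7632  2:3770  3:1561  4:7606  5:198  6:971  7:5992
  8:7045  9:5566  10:232  11:7141  12:7513  13:1661  14:1109  15:6964
  16:1183  17:6638  18:7359  19:5236  20:5109  21:402  22:8762  23:5375
  24:3970  25:8053  26:1652  27:622  28:2263  29:6620  30:6385  31:5577
  32:6240  33:9639  34:5198  35:7383  36:3287  37:7902  38:8637  39:6189
  40:384  41:7788  42:5716  43:5101  44:7547  45:7831  46:2630  47:1580
  48:6469  49:3627  50:1401  51:4361  52:1064  53:4529  54:6907  55:4594
  56:6094  57:6069  58:386  59:3566  60:3513  61:8223  62:3273  63:8227
  64:4572  65:3821  66:1073  67:5016  68:1865  69:8900
Giant step factor: 7632^(-70) ≡ 9327 (mod 9743).
Scan 138·9327^i mod 9743 for i = 0, 1, …:
  i=0: 138   i=1: 1050   i=2: 1635   i=3: 1850
  i=4: 97   i=5: 8363   i=6: 8986   i=7: 3136
  i=8: 986   i=9: 8773     …   i=60: 3830
  i=61: 4572
Match at i=61, j=64: a = 61·70 + 64 = 4334.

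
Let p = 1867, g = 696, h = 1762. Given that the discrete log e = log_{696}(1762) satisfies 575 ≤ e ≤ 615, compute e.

Compute 696^575 mod 1867 = 1011, then multiply by 696 repeatedly:
  696^575=1011  696^576=1664  696^577=604  696^578=309  696^579=359
  696^580=1553  696^581=1762
Found 1762 at exponent 581.

581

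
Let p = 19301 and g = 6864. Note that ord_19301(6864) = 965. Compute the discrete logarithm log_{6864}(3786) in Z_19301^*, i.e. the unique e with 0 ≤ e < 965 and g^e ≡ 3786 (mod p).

Baby-step giant-step with m = ceil(sqrt(965)) = 32.
Baby table (6864^j mod 19301 for j=0..31):
  0:1  1:6864  2:755  3:9652  4:10296  5:10783  6:14478  7:15444
  8:6524  9:2416  10:3865  11:9786  12:3624  13:15448  14:14679  15:5436
  16:3871  17:12368  18:8154  19:15457  20:18552  21:12231  22:13535  23:8527
  24:8696  25:10652  26:3140  27:13044  28:15978  29:4710  30:265  31:4666
Giant step factor: 6864^(-32) ≡ 7592 (mod 19301).
Scan 3786·7592^i mod 19301 for i = 0, 1, …:
  i=0: 3786   i=1: 4123   i=2: 14895   i=3: 17582
  i=4: 16129   i=5: 5824   i=6: 16518   i=7: 6059
  i=8: 5645   i=9: 8620     …   i=17: 2157
  i=18: 8696
Match at i=18, j=24: e = 18·32 + 24 = 600.

600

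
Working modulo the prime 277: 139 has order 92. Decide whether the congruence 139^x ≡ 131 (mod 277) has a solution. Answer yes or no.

yes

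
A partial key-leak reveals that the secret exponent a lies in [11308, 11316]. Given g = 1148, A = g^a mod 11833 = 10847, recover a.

11312

Compute 1148^11308 mod 11833 = 333, then multiply by 1148 repeatedly:
  1148^11308=333  1148^11309=3628  1148^11310=11561  1148^11311=7235  1148^11312=10847
Found 10847 at exponent 11312.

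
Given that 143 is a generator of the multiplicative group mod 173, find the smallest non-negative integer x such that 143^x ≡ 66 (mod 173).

Baby-step giant-step with m = ceil(sqrt(172)) = 14.
Baby table (143^j mod 173 for j=0..13):
  0:1  1:143  2:35  3:161  4:14  5:99  6:144  7:5
  8:23  9:2  10:113  11:70  12:149  13:28
Giant step factor: 143^(-14) ≡ 90 (mod 173).
Scan 66·90^i mod 173 for i = 0, 1, …:
  i=0: 66   i=1: 58   i=2: 30   i=3: 105
  i=4: 108   i=5: 32   i=6: 112   i=7: 46
  i=8: 161
Match at i=8, j=3: x = 8·14 + 3 = 115.

115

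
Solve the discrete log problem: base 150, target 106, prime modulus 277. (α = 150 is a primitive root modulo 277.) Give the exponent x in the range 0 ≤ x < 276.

94

Baby-step giant-step with m = ceil(sqrt(276)) = 17.
Baby table (150^j mod 277 for j=0..16):
  0:1  1:150  2:63  3:32  4:91  5:77  6:193  7:142
  8:248  9:82  10:112  11:180  12:131  13:260  14:220  15:37
  16:10
Giant step factor: 150^(-17) ≡ 53 (mod 277).
Scan 106·53^i mod 277 for i = 0, 1, …:
  i=0: 106   i=1: 78   i=2: 256   i=3: 272
  i=4: 12   i=5: 82
Match at i=5, j=9: x = 5·17 + 9 = 94.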